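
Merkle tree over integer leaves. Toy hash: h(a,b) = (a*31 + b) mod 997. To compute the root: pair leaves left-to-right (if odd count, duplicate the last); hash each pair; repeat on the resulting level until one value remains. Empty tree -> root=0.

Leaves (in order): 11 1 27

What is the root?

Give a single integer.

Answer: 499

Derivation:
L0: [11, 1, 27]
L1: h(11,1)=(11*31+1)%997=342 h(27,27)=(27*31+27)%997=864 -> [342, 864]
L2: h(342,864)=(342*31+864)%997=499 -> [499]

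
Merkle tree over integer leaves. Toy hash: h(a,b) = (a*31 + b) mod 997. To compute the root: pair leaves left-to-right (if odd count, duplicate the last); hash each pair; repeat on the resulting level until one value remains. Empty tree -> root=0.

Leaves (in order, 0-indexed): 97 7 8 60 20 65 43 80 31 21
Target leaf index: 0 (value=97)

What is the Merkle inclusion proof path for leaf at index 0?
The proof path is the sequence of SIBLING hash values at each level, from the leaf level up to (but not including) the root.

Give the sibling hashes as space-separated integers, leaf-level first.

Answer: 7 308 714 592

Derivation:
L0 (leaves): [97, 7, 8, 60, 20, 65, 43, 80, 31, 21], target index=0
L1: h(97,7)=(97*31+7)%997=23 [pair 0] h(8,60)=(8*31+60)%997=308 [pair 1] h(20,65)=(20*31+65)%997=685 [pair 2] h(43,80)=(43*31+80)%997=416 [pair 3] h(31,21)=(31*31+21)%997=982 [pair 4] -> [23, 308, 685, 416, 982]
  Sibling for proof at L0: 7
L2: h(23,308)=(23*31+308)%997=24 [pair 0] h(685,416)=(685*31+416)%997=714 [pair 1] h(982,982)=(982*31+982)%997=517 [pair 2] -> [24, 714, 517]
  Sibling for proof at L1: 308
L3: h(24,714)=(24*31+714)%997=461 [pair 0] h(517,517)=(517*31+517)%997=592 [pair 1] -> [461, 592]
  Sibling for proof at L2: 714
L4: h(461,592)=(461*31+592)%997=925 [pair 0] -> [925]
  Sibling for proof at L3: 592
Root: 925
Proof path (sibling hashes from leaf to root): [7, 308, 714, 592]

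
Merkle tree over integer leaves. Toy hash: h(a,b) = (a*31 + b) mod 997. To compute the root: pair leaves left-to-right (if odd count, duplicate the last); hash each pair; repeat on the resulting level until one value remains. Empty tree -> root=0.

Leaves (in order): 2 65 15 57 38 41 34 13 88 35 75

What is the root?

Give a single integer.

L0: [2, 65, 15, 57, 38, 41, 34, 13, 88, 35, 75]
L1: h(2,65)=(2*31+65)%997=127 h(15,57)=(15*31+57)%997=522 h(38,41)=(38*31+41)%997=222 h(34,13)=(34*31+13)%997=70 h(88,35)=(88*31+35)%997=769 h(75,75)=(75*31+75)%997=406 -> [127, 522, 222, 70, 769, 406]
L2: h(127,522)=(127*31+522)%997=471 h(222,70)=(222*31+70)%997=970 h(769,406)=(769*31+406)%997=317 -> [471, 970, 317]
L3: h(471,970)=(471*31+970)%997=616 h(317,317)=(317*31+317)%997=174 -> [616, 174]
L4: h(616,174)=(616*31+174)%997=327 -> [327]

Answer: 327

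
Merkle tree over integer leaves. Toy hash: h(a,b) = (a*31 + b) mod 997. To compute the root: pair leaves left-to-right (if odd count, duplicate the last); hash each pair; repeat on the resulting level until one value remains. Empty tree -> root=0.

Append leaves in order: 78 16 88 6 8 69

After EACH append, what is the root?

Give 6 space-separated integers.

Answer: 78 440 504 422 337 295

Derivation:
After append 78 (leaves=[78]):
  L0: [78]
  root=78
After append 16 (leaves=[78, 16]):
  L0: [78, 16]
  L1: h(78,16)=(78*31+16)%997=440 -> [440]
  root=440
After append 88 (leaves=[78, 16, 88]):
  L0: [78, 16, 88]
  L1: h(78,16)=(78*31+16)%997=440 h(88,88)=(88*31+88)%997=822 -> [440, 822]
  L2: h(440,822)=(440*31+822)%997=504 -> [504]
  root=504
After append 6 (leaves=[78, 16, 88, 6]):
  L0: [78, 16, 88, 6]
  L1: h(78,16)=(78*31+16)%997=440 h(88,6)=(88*31+6)%997=740 -> [440, 740]
  L2: h(440,740)=(440*31+740)%997=422 -> [422]
  root=422
After append 8 (leaves=[78, 16, 88, 6, 8]):
  L0: [78, 16, 88, 6, 8]
  L1: h(78,16)=(78*31+16)%997=440 h(88,6)=(88*31+6)%997=740 h(8,8)=(8*31+8)%997=256 -> [440, 740, 256]
  L2: h(440,740)=(440*31+740)%997=422 h(256,256)=(256*31+256)%997=216 -> [422, 216]
  L3: h(422,216)=(422*31+216)%997=337 -> [337]
  root=337
After append 69 (leaves=[78, 16, 88, 6, 8, 69]):
  L0: [78, 16, 88, 6, 8, 69]
  L1: h(78,16)=(78*31+16)%997=440 h(88,6)=(88*31+6)%997=740 h(8,69)=(8*31+69)%997=317 -> [440, 740, 317]
  L2: h(440,740)=(440*31+740)%997=422 h(317,317)=(317*31+317)%997=174 -> [422, 174]
  L3: h(422,174)=(422*31+174)%997=295 -> [295]
  root=295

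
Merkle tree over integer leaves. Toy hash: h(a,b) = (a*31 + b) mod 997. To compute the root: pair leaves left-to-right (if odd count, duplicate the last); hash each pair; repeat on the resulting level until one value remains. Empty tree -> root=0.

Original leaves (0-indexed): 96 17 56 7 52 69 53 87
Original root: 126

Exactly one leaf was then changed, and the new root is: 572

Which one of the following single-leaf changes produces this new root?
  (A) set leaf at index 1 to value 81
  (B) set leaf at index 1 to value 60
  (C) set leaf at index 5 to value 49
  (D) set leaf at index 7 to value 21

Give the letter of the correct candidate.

Answer: B

Derivation:
Original leaves: [96, 17, 56, 7, 52, 69, 53, 87]
Target new root: 572
Try each candidate change and compute the resulting root:
Candidate A: set leaf[1] = 81 -> leaves = [96, 81, 56, 7, 52, 69, 53, 87]
  L0: [96, 81, 56, 7, 52, 69, 53, 87]
  L1: h(96,81)=(96*31+81)%997=66 h(56,7)=(56*31+7)%997=746 h(52,69)=(52*31+69)%997=684 h(53,87)=(53*31+87)%997=733 -> [66, 746, 684, 733]
  L2: h(66,746)=(66*31+746)%997=798 h(684,733)=(684*31+733)%997=3 -> [798, 3]
  L3: h(798,3)=(798*31+3)%997=813 -> [813]
  root = 813 != target 572
Candidate B: set leaf[1] = 60 -> leaves = [96, 60, 56, 7, 52, 69, 53, 87]
  L0: [96, 60, 56, 7, 52, 69, 53, 87]
  L1: h(96,60)=(96*31+60)%997=45 h(56,7)=(56*31+7)%997=746 h(52,69)=(52*31+69)%997=684 h(53,87)=(53*31+87)%997=733 -> [45, 746, 684, 733]
  L2: h(45,746)=(45*31+746)%997=147 h(684,733)=(684*31+733)%997=3 -> [147, 3]
  L3: h(147,3)=(147*31+3)%997=572 -> [572]
  root = 572 == target 572  ** MATCH **
Candidate C: set leaf[5] = 49 -> leaves = [96, 17, 56, 7, 52, 49, 53, 87]
  L0: [96, 17, 56, 7, 52, 49, 53, 87]
  L1: h(96,17)=(96*31+17)%997=2 h(56,7)=(56*31+7)%997=746 h(52,49)=(52*31+49)%997=664 h(53,87)=(53*31+87)%997=733 -> [2, 746, 664, 733]
  L2: h(2,746)=(2*31+746)%997=808 h(664,733)=(664*31+733)%997=380 -> [808, 380]
  L3: h(808,380)=(808*31+380)%997=503 -> [503]
  root = 503 != target 572
Candidate D: set leaf[7] = 21 -> leaves = [96, 17, 56, 7, 52, 69, 53, 21]
  L0: [96, 17, 56, 7, 52, 69, 53, 21]
  L1: h(96,17)=(96*31+17)%997=2 h(56,7)=(56*31+7)%997=746 h(52,69)=(52*31+69)%997=684 h(53,21)=(53*31+21)%997=667 -> [2, 746, 684, 667]
  L2: h(2,746)=(2*31+746)%997=808 h(684,667)=(684*31+667)%997=934 -> [808, 934]
  L3: h(808,934)=(808*31+934)%997=60 -> [60]
  root = 60 != target 572
Candidate B produces the target root.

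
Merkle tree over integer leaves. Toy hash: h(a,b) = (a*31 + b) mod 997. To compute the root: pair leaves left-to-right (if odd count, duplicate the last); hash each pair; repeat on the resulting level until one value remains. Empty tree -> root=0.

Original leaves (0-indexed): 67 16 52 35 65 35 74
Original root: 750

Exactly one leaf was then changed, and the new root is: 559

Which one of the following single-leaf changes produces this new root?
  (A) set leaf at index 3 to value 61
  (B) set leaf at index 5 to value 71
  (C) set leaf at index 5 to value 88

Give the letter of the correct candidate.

Original leaves: [67, 16, 52, 35, 65, 35, 74]
Target new root: 559
Try each candidate change and compute the resulting root:
Candidate A: set leaf[3] = 61 -> leaves = [67, 16, 52, 61, 65, 35, 74]
  L0: [67, 16, 52, 61, 65, 35, 74]
  L1: h(67,16)=(67*31+16)%997=99 h(52,61)=(52*31+61)%997=676 h(65,35)=(65*31+35)%997=56 h(74,74)=(74*31+74)%997=374 -> [99, 676, 56, 374]
  L2: h(99,676)=(99*31+676)%997=754 h(56,374)=(56*31+374)%997=116 -> [754, 116]
  L3: h(754,116)=(754*31+116)%997=559 -> [559]
  root = 559 == target 559  ** MATCH **
Candidate B: set leaf[5] = 71 -> leaves = [67, 16, 52, 35, 65, 71, 74]
  L0: [67, 16, 52, 35, 65, 71, 74]
  L1: h(67,16)=(67*31+16)%997=99 h(52,35)=(52*31+35)%997=650 h(65,71)=(65*31+71)%997=92 h(74,74)=(74*31+74)%997=374 -> [99, 650, 92, 374]
  L2: h(99,650)=(99*31+650)%997=728 h(92,374)=(92*31+374)%997=235 -> [728, 235]
  L3: h(728,235)=(728*31+235)%997=869 -> [869]
  root = 869 != target 559
Candidate C: set leaf[5] = 88 -> leaves = [67, 16, 52, 35, 65, 88, 74]
  L0: [67, 16, 52, 35, 65, 88, 74]
  L1: h(67,16)=(67*31+16)%997=99 h(52,35)=(52*31+35)%997=650 h(65,88)=(65*31+88)%997=109 h(74,74)=(74*31+74)%997=374 -> [99, 650, 109, 374]
  L2: h(99,650)=(99*31+650)%997=728 h(109,374)=(109*31+374)%997=762 -> [728, 762]
  L3: h(728,762)=(728*31+762)%997=399 -> [399]
  root = 399 != target 559
Candidate A produces the target root.

Answer: A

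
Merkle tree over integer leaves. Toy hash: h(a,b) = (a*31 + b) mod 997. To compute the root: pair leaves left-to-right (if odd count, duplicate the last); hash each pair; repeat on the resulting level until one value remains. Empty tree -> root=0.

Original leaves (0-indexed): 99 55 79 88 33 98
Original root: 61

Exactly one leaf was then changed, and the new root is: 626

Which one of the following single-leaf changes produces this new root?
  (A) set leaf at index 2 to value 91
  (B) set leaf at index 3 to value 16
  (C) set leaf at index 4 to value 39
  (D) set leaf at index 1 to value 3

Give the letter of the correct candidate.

Original leaves: [99, 55, 79, 88, 33, 98]
Target new root: 626
Try each candidate change and compute the resulting root:
Candidate A: set leaf[2] = 91 -> leaves = [99, 55, 91, 88, 33, 98]
  L0: [99, 55, 91, 88, 33, 98]
  L1: h(99,55)=(99*31+55)%997=133 h(91,88)=(91*31+88)%997=915 h(33,98)=(33*31+98)%997=124 -> [133, 915, 124]
  L2: h(133,915)=(133*31+915)%997=53 h(124,124)=(124*31+124)%997=977 -> [53, 977]
  L3: h(53,977)=(53*31+977)%997=626 -> [626]
  root = 626 == target 626  ** MATCH **
Candidate B: set leaf[3] = 16 -> leaves = [99, 55, 79, 16, 33, 98]
  L0: [99, 55, 79, 16, 33, 98]
  L1: h(99,55)=(99*31+55)%997=133 h(79,16)=(79*31+16)%997=471 h(33,98)=(33*31+98)%997=124 -> [133, 471, 124]
  L2: h(133,471)=(133*31+471)%997=606 h(124,124)=(124*31+124)%997=977 -> [606, 977]
  L3: h(606,977)=(606*31+977)%997=820 -> [820]
  root = 820 != target 626
Candidate C: set leaf[4] = 39 -> leaves = [99, 55, 79, 88, 39, 98]
  L0: [99, 55, 79, 88, 39, 98]
  L1: h(99,55)=(99*31+55)%997=133 h(79,88)=(79*31+88)%997=543 h(39,98)=(39*31+98)%997=310 -> [133, 543, 310]
  L2: h(133,543)=(133*31+543)%997=678 h(310,310)=(310*31+310)%997=947 -> [678, 947]
  L3: h(678,947)=(678*31+947)%997=31 -> [31]
  root = 31 != target 626
Candidate D: set leaf[1] = 3 -> leaves = [99, 3, 79, 88, 33, 98]
  L0: [99, 3, 79, 88, 33, 98]
  L1: h(99,3)=(99*31+3)%997=81 h(79,88)=(79*31+88)%997=543 h(33,98)=(33*31+98)%997=124 -> [81, 543, 124]
  L2: h(81,543)=(81*31+543)%997=63 h(124,124)=(124*31+124)%997=977 -> [63, 977]
  L3: h(63,977)=(63*31+977)%997=936 -> [936]
  root = 936 != target 626
Candidate A produces the target root.

Answer: A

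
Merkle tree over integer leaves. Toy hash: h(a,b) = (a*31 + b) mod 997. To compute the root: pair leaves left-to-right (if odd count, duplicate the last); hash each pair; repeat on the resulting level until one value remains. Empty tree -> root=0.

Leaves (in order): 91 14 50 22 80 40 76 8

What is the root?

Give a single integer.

Answer: 237

Derivation:
L0: [91, 14, 50, 22, 80, 40, 76, 8]
L1: h(91,14)=(91*31+14)%997=841 h(50,22)=(50*31+22)%997=575 h(80,40)=(80*31+40)%997=526 h(76,8)=(76*31+8)%997=370 -> [841, 575, 526, 370]
L2: h(841,575)=(841*31+575)%997=724 h(526,370)=(526*31+370)%997=724 -> [724, 724]
L3: h(724,724)=(724*31+724)%997=237 -> [237]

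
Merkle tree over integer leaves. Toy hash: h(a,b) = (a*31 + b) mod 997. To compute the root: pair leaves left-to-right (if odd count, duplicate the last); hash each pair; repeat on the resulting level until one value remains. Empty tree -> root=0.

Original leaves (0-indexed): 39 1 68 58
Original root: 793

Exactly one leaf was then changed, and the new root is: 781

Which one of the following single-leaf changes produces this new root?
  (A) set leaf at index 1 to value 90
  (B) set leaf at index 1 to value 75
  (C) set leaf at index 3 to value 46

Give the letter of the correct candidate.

Answer: C

Derivation:
Original leaves: [39, 1, 68, 58]
Target new root: 781
Try each candidate change and compute the resulting root:
Candidate A: set leaf[1] = 90 -> leaves = [39, 90, 68, 58]
  L0: [39, 90, 68, 58]
  L1: h(39,90)=(39*31+90)%997=302 h(68,58)=(68*31+58)%997=172 -> [302, 172]
  L2: h(302,172)=(302*31+172)%997=561 -> [561]
  root = 561 != target 781
Candidate B: set leaf[1] = 75 -> leaves = [39, 75, 68, 58]
  L0: [39, 75, 68, 58]
  L1: h(39,75)=(39*31+75)%997=287 h(68,58)=(68*31+58)%997=172 -> [287, 172]
  L2: h(287,172)=(287*31+172)%997=96 -> [96]
  root = 96 != target 781
Candidate C: set leaf[3] = 46 -> leaves = [39, 1, 68, 46]
  L0: [39, 1, 68, 46]
  L1: h(39,1)=(39*31+1)%997=213 h(68,46)=(68*31+46)%997=160 -> [213, 160]
  L2: h(213,160)=(213*31+160)%997=781 -> [781]
  root = 781 == target 781  ** MATCH **
Candidate C produces the target root.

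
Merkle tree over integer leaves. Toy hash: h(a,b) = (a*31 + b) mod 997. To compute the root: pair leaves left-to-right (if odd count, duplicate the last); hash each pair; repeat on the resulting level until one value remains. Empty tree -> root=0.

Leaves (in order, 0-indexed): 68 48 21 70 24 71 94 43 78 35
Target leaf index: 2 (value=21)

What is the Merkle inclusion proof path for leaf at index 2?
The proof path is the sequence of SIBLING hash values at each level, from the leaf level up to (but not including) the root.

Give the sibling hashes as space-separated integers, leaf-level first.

L0 (leaves): [68, 48, 21, 70, 24, 71, 94, 43, 78, 35], target index=2
L1: h(68,48)=(68*31+48)%997=162 [pair 0] h(21,70)=(21*31+70)%997=721 [pair 1] h(24,71)=(24*31+71)%997=815 [pair 2] h(94,43)=(94*31+43)%997=963 [pair 3] h(78,35)=(78*31+35)%997=459 [pair 4] -> [162, 721, 815, 963, 459]
  Sibling for proof at L0: 70
L2: h(162,721)=(162*31+721)%997=758 [pair 0] h(815,963)=(815*31+963)%997=306 [pair 1] h(459,459)=(459*31+459)%997=730 [pair 2] -> [758, 306, 730]
  Sibling for proof at L1: 162
L3: h(758,306)=(758*31+306)%997=873 [pair 0] h(730,730)=(730*31+730)%997=429 [pair 1] -> [873, 429]
  Sibling for proof at L2: 306
L4: h(873,429)=(873*31+429)%997=573 [pair 0] -> [573]
  Sibling for proof at L3: 429
Root: 573
Proof path (sibling hashes from leaf to root): [70, 162, 306, 429]

Answer: 70 162 306 429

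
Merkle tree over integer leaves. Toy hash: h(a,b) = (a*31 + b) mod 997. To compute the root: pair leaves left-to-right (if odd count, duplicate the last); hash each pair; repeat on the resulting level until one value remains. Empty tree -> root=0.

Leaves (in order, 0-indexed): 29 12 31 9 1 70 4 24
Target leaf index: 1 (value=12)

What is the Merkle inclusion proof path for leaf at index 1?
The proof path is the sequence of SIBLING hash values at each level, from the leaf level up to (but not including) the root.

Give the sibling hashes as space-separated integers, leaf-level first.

L0 (leaves): [29, 12, 31, 9, 1, 70, 4, 24], target index=1
L1: h(29,12)=(29*31+12)%997=911 [pair 0] h(31,9)=(31*31+9)%997=970 [pair 1] h(1,70)=(1*31+70)%997=101 [pair 2] h(4,24)=(4*31+24)%997=148 [pair 3] -> [911, 970, 101, 148]
  Sibling for proof at L0: 29
L2: h(911,970)=(911*31+970)%997=298 [pair 0] h(101,148)=(101*31+148)%997=288 [pair 1] -> [298, 288]
  Sibling for proof at L1: 970
L3: h(298,288)=(298*31+288)%997=553 [pair 0] -> [553]
  Sibling for proof at L2: 288
Root: 553
Proof path (sibling hashes from leaf to root): [29, 970, 288]

Answer: 29 970 288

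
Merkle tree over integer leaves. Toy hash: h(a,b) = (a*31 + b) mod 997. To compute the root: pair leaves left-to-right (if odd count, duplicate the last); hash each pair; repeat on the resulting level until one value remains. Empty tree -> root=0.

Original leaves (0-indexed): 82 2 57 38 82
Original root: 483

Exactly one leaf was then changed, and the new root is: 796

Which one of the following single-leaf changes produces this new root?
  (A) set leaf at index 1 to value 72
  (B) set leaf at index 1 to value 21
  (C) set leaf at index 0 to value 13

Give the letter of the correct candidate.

Original leaves: [82, 2, 57, 38, 82]
Target new root: 796
Try each candidate change and compute the resulting root:
Candidate A: set leaf[1] = 72 -> leaves = [82, 72, 57, 38, 82]
  L0: [82, 72, 57, 38, 82]
  L1: h(82,72)=(82*31+72)%997=620 h(57,38)=(57*31+38)%997=808 h(82,82)=(82*31+82)%997=630 -> [620, 808, 630]
  L2: h(620,808)=(620*31+808)%997=88 h(630,630)=(630*31+630)%997=220 -> [88, 220]
  L3: h(88,220)=(88*31+220)%997=954 -> [954]
  root = 954 != target 796
Candidate B: set leaf[1] = 21 -> leaves = [82, 21, 57, 38, 82]
  L0: [82, 21, 57, 38, 82]
  L1: h(82,21)=(82*31+21)%997=569 h(57,38)=(57*31+38)%997=808 h(82,82)=(82*31+82)%997=630 -> [569, 808, 630]
  L2: h(569,808)=(569*31+808)%997=501 h(630,630)=(630*31+630)%997=220 -> [501, 220]
  L3: h(501,220)=(501*31+220)%997=796 -> [796]
  root = 796 == target 796  ** MATCH **
Candidate C: set leaf[0] = 13 -> leaves = [13, 2, 57, 38, 82]
  L0: [13, 2, 57, 38, 82]
  L1: h(13,2)=(13*31+2)%997=405 h(57,38)=(57*31+38)%997=808 h(82,82)=(82*31+82)%997=630 -> [405, 808, 630]
  L2: h(405,808)=(405*31+808)%997=402 h(630,630)=(630*31+630)%997=220 -> [402, 220]
  L3: h(402,220)=(402*31+220)%997=718 -> [718]
  root = 718 != target 796
Candidate B produces the target root.

Answer: B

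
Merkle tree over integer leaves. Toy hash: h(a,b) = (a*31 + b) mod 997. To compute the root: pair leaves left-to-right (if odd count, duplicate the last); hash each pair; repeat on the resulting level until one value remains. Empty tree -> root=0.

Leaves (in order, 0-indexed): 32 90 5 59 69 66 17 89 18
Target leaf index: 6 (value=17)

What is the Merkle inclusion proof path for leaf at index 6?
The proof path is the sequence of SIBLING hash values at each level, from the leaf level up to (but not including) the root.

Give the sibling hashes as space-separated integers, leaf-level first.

L0 (leaves): [32, 90, 5, 59, 69, 66, 17, 89, 18], target index=6
L1: h(32,90)=(32*31+90)%997=85 [pair 0] h(5,59)=(5*31+59)%997=214 [pair 1] h(69,66)=(69*31+66)%997=211 [pair 2] h(17,89)=(17*31+89)%997=616 [pair 3] h(18,18)=(18*31+18)%997=576 [pair 4] -> [85, 214, 211, 616, 576]
  Sibling for proof at L0: 89
L2: h(85,214)=(85*31+214)%997=855 [pair 0] h(211,616)=(211*31+616)%997=178 [pair 1] h(576,576)=(576*31+576)%997=486 [pair 2] -> [855, 178, 486]
  Sibling for proof at L1: 211
L3: h(855,178)=(855*31+178)%997=761 [pair 0] h(486,486)=(486*31+486)%997=597 [pair 1] -> [761, 597]
  Sibling for proof at L2: 855
L4: h(761,597)=(761*31+597)%997=260 [pair 0] -> [260]
  Sibling for proof at L3: 597
Root: 260
Proof path (sibling hashes from leaf to root): [89, 211, 855, 597]

Answer: 89 211 855 597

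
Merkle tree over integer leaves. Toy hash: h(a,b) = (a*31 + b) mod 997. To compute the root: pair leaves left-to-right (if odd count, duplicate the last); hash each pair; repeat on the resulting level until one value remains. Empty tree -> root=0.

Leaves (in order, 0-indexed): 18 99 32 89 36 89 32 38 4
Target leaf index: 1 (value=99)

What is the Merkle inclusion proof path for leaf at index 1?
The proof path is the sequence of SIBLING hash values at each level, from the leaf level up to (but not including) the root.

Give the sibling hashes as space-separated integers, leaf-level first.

L0 (leaves): [18, 99, 32, 89, 36, 89, 32, 38, 4], target index=1
L1: h(18,99)=(18*31+99)%997=657 [pair 0] h(32,89)=(32*31+89)%997=84 [pair 1] h(36,89)=(36*31+89)%997=208 [pair 2] h(32,38)=(32*31+38)%997=33 [pair 3] h(4,4)=(4*31+4)%997=128 [pair 4] -> [657, 84, 208, 33, 128]
  Sibling for proof at L0: 18
L2: h(657,84)=(657*31+84)%997=511 [pair 0] h(208,33)=(208*31+33)%997=499 [pair 1] h(128,128)=(128*31+128)%997=108 [pair 2] -> [511, 499, 108]
  Sibling for proof at L1: 84
L3: h(511,499)=(511*31+499)%997=388 [pair 0] h(108,108)=(108*31+108)%997=465 [pair 1] -> [388, 465]
  Sibling for proof at L2: 499
L4: h(388,465)=(388*31+465)%997=529 [pair 0] -> [529]
  Sibling for proof at L3: 465
Root: 529
Proof path (sibling hashes from leaf to root): [18, 84, 499, 465]

Answer: 18 84 499 465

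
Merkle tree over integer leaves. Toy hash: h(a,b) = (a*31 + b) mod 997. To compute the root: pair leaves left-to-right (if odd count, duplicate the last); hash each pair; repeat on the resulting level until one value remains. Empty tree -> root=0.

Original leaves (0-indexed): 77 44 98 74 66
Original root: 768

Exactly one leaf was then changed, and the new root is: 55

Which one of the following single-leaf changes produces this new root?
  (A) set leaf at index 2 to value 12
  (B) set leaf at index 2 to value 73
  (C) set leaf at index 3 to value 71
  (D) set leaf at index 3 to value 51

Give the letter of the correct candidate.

Original leaves: [77, 44, 98, 74, 66]
Target new root: 55
Try each candidate change and compute the resulting root:
Candidate A: set leaf[2] = 12 -> leaves = [77, 44, 12, 74, 66]
  L0: [77, 44, 12, 74, 66]
  L1: h(77,44)=(77*31+44)%997=437 h(12,74)=(12*31+74)%997=446 h(66,66)=(66*31+66)%997=118 -> [437, 446, 118]
  L2: h(437,446)=(437*31+446)%997=35 h(118,118)=(118*31+118)%997=785 -> [35, 785]
  L3: h(35,785)=(35*31+785)%997=873 -> [873]
  root = 873 != target 55
Candidate B: set leaf[2] = 73 -> leaves = [77, 44, 73, 74, 66]
  L0: [77, 44, 73, 74, 66]
  L1: h(77,44)=(77*31+44)%997=437 h(73,74)=(73*31+74)%997=343 h(66,66)=(66*31+66)%997=118 -> [437, 343, 118]
  L2: h(437,343)=(437*31+343)%997=929 h(118,118)=(118*31+118)%997=785 -> [929, 785]
  L3: h(929,785)=(929*31+785)%997=671 -> [671]
  root = 671 != target 55
Candidate C: set leaf[3] = 71 -> leaves = [77, 44, 98, 71, 66]
  L0: [77, 44, 98, 71, 66]
  L1: h(77,44)=(77*31+44)%997=437 h(98,71)=(98*31+71)%997=118 h(66,66)=(66*31+66)%997=118 -> [437, 118, 118]
  L2: h(437,118)=(437*31+118)%997=704 h(118,118)=(118*31+118)%997=785 -> [704, 785]
  L3: h(704,785)=(704*31+785)%997=675 -> [675]
  root = 675 != target 55
Candidate D: set leaf[3] = 51 -> leaves = [77, 44, 98, 51, 66]
  L0: [77, 44, 98, 51, 66]
  L1: h(77,44)=(77*31+44)%997=437 h(98,51)=(98*31+51)%997=98 h(66,66)=(66*31+66)%997=118 -> [437, 98, 118]
  L2: h(437,98)=(437*31+98)%997=684 h(118,118)=(118*31+118)%997=785 -> [684, 785]
  L3: h(684,785)=(684*31+785)%997=55 -> [55]
  root = 55 == target 55  ** MATCH **
Candidate D produces the target root.

Answer: D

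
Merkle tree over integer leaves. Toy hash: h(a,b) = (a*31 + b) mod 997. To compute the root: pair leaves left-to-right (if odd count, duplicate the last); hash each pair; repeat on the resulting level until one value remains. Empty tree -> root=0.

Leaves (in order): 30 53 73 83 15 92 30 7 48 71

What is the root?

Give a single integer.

Answer: 202

Derivation:
L0: [30, 53, 73, 83, 15, 92, 30, 7, 48, 71]
L1: h(30,53)=(30*31+53)%997=983 h(73,83)=(73*31+83)%997=352 h(15,92)=(15*31+92)%997=557 h(30,7)=(30*31+7)%997=937 h(48,71)=(48*31+71)%997=562 -> [983, 352, 557, 937, 562]
L2: h(983,352)=(983*31+352)%997=915 h(557,937)=(557*31+937)%997=258 h(562,562)=(562*31+562)%997=38 -> [915, 258, 38]
L3: h(915,258)=(915*31+258)%997=707 h(38,38)=(38*31+38)%997=219 -> [707, 219]
L4: h(707,219)=(707*31+219)%997=202 -> [202]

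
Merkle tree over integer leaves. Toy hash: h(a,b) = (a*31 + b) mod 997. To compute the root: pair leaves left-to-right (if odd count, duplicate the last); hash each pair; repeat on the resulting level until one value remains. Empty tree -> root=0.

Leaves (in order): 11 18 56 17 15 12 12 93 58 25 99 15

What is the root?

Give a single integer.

Answer: 927

Derivation:
L0: [11, 18, 56, 17, 15, 12, 12, 93, 58, 25, 99, 15]
L1: h(11,18)=(11*31+18)%997=359 h(56,17)=(56*31+17)%997=756 h(15,12)=(15*31+12)%997=477 h(12,93)=(12*31+93)%997=465 h(58,25)=(58*31+25)%997=826 h(99,15)=(99*31+15)%997=93 -> [359, 756, 477, 465, 826, 93]
L2: h(359,756)=(359*31+756)%997=918 h(477,465)=(477*31+465)%997=297 h(826,93)=(826*31+93)%997=774 -> [918, 297, 774]
L3: h(918,297)=(918*31+297)%997=839 h(774,774)=(774*31+774)%997=840 -> [839, 840]
L4: h(839,840)=(839*31+840)%997=927 -> [927]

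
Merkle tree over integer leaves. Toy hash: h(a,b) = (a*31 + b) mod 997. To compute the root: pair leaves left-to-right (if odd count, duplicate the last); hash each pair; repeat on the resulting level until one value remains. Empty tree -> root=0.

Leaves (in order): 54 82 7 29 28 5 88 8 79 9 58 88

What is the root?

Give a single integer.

Answer: 279

Derivation:
L0: [54, 82, 7, 29, 28, 5, 88, 8, 79, 9, 58, 88]
L1: h(54,82)=(54*31+82)%997=759 h(7,29)=(7*31+29)%997=246 h(28,5)=(28*31+5)%997=873 h(88,8)=(88*31+8)%997=742 h(79,9)=(79*31+9)%997=464 h(58,88)=(58*31+88)%997=889 -> [759, 246, 873, 742, 464, 889]
L2: h(759,246)=(759*31+246)%997=844 h(873,742)=(873*31+742)%997=886 h(464,889)=(464*31+889)%997=318 -> [844, 886, 318]
L3: h(844,886)=(844*31+886)%997=131 h(318,318)=(318*31+318)%997=206 -> [131, 206]
L4: h(131,206)=(131*31+206)%997=279 -> [279]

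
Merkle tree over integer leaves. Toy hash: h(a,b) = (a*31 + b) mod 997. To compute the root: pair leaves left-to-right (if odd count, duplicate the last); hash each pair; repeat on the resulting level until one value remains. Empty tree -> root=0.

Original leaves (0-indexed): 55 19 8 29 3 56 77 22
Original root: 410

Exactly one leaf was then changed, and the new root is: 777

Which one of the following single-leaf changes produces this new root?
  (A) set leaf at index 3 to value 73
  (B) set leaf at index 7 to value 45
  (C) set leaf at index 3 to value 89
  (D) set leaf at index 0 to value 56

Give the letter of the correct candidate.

Answer: A

Derivation:
Original leaves: [55, 19, 8, 29, 3, 56, 77, 22]
Target new root: 777
Try each candidate change and compute the resulting root:
Candidate A: set leaf[3] = 73 -> leaves = [55, 19, 8, 73, 3, 56, 77, 22]
  L0: [55, 19, 8, 73, 3, 56, 77, 22]
  L1: h(55,19)=(55*31+19)%997=727 h(8,73)=(8*31+73)%997=321 h(3,56)=(3*31+56)%997=149 h(77,22)=(77*31+22)%997=415 -> [727, 321, 149, 415]
  L2: h(727,321)=(727*31+321)%997=924 h(149,415)=(149*31+415)%997=49 -> [924, 49]
  L3: h(924,49)=(924*31+49)%997=777 -> [777]
  root = 777 == target 777  ** MATCH **
Candidate B: set leaf[7] = 45 -> leaves = [55, 19, 8, 29, 3, 56, 77, 45]
  L0: [55, 19, 8, 29, 3, 56, 77, 45]
  L1: h(55,19)=(55*31+19)%997=727 h(8,29)=(8*31+29)%997=277 h(3,56)=(3*31+56)%997=149 h(77,45)=(77*31+45)%997=438 -> [727, 277, 149, 438]
  L2: h(727,277)=(727*31+277)%997=880 h(149,438)=(149*31+438)%997=72 -> [880, 72]
  L3: h(880,72)=(880*31+72)%997=433 -> [433]
  root = 433 != target 777
Candidate C: set leaf[3] = 89 -> leaves = [55, 19, 8, 89, 3, 56, 77, 22]
  L0: [55, 19, 8, 89, 3, 56, 77, 22]
  L1: h(55,19)=(55*31+19)%997=727 h(8,89)=(8*31+89)%997=337 h(3,56)=(3*31+56)%997=149 h(77,22)=(77*31+22)%997=415 -> [727, 337, 149, 415]
  L2: h(727,337)=(727*31+337)%997=940 h(149,415)=(149*31+415)%997=49 -> [940, 49]
  L3: h(940,49)=(940*31+49)%997=276 -> [276]
  root = 276 != target 777
Candidate D: set leaf[0] = 56 -> leaves = [56, 19, 8, 29, 3, 56, 77, 22]
  L0: [56, 19, 8, 29, 3, 56, 77, 22]
  L1: h(56,19)=(56*31+19)%997=758 h(8,29)=(8*31+29)%997=277 h(3,56)=(3*31+56)%997=149 h(77,22)=(77*31+22)%997=415 -> [758, 277, 149, 415]
  L2: h(758,277)=(758*31+277)%997=844 h(149,415)=(149*31+415)%997=49 -> [844, 49]
  L3: h(844,49)=(844*31+49)%997=291 -> [291]
  root = 291 != target 777
Candidate A produces the target root.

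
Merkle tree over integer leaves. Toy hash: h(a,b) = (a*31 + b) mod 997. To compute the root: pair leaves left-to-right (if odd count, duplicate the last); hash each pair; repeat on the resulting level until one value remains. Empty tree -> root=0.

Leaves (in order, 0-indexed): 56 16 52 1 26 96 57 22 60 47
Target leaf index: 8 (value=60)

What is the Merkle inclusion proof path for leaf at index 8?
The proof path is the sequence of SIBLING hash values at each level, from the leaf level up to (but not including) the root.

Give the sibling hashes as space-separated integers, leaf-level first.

Answer: 47 910 207 730

Derivation:
L0 (leaves): [56, 16, 52, 1, 26, 96, 57, 22, 60, 47], target index=8
L1: h(56,16)=(56*31+16)%997=755 [pair 0] h(52,1)=(52*31+1)%997=616 [pair 1] h(26,96)=(26*31+96)%997=902 [pair 2] h(57,22)=(57*31+22)%997=792 [pair 3] h(60,47)=(60*31+47)%997=910 [pair 4] -> [755, 616, 902, 792, 910]
  Sibling for proof at L0: 47
L2: h(755,616)=(755*31+616)%997=93 [pair 0] h(902,792)=(902*31+792)%997=838 [pair 1] h(910,910)=(910*31+910)%997=207 [pair 2] -> [93, 838, 207]
  Sibling for proof at L1: 910
L3: h(93,838)=(93*31+838)%997=730 [pair 0] h(207,207)=(207*31+207)%997=642 [pair 1] -> [730, 642]
  Sibling for proof at L2: 207
L4: h(730,642)=(730*31+642)%997=341 [pair 0] -> [341]
  Sibling for proof at L3: 730
Root: 341
Proof path (sibling hashes from leaf to root): [47, 910, 207, 730]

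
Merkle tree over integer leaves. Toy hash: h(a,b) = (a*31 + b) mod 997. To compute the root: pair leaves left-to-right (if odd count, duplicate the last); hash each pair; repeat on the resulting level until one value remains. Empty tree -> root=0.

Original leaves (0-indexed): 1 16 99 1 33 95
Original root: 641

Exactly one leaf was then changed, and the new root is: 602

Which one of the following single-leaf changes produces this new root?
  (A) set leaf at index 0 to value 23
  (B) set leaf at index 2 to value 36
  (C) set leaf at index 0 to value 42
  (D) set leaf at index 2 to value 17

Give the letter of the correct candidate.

Answer: D

Derivation:
Original leaves: [1, 16, 99, 1, 33, 95]
Target new root: 602
Try each candidate change and compute the resulting root:
Candidate A: set leaf[0] = 23 -> leaves = [23, 16, 99, 1, 33, 95]
  L0: [23, 16, 99, 1, 33, 95]
  L1: h(23,16)=(23*31+16)%997=729 h(99,1)=(99*31+1)%997=79 h(33,95)=(33*31+95)%997=121 -> [729, 79, 121]
  L2: h(729,79)=(729*31+79)%997=744 h(121,121)=(121*31+121)%997=881 -> [744, 881]
  L3: h(744,881)=(744*31+881)%997=17 -> [17]
  root = 17 != target 602
Candidate B: set leaf[2] = 36 -> leaves = [1, 16, 36, 1, 33, 95]
  L0: [1, 16, 36, 1, 33, 95]
  L1: h(1,16)=(1*31+16)%997=47 h(36,1)=(36*31+1)%997=120 h(33,95)=(33*31+95)%997=121 -> [47, 120, 121]
  L2: h(47,120)=(47*31+120)%997=580 h(121,121)=(121*31+121)%997=881 -> [580, 881]
  L3: h(580,881)=(580*31+881)%997=915 -> [915]
  root = 915 != target 602
Candidate C: set leaf[0] = 42 -> leaves = [42, 16, 99, 1, 33, 95]
  L0: [42, 16, 99, 1, 33, 95]
  L1: h(42,16)=(42*31+16)%997=321 h(99,1)=(99*31+1)%997=79 h(33,95)=(33*31+95)%997=121 -> [321, 79, 121]
  L2: h(321,79)=(321*31+79)%997=60 h(121,121)=(121*31+121)%997=881 -> [60, 881]
  L3: h(60,881)=(60*31+881)%997=747 -> [747]
  root = 747 != target 602
Candidate D: set leaf[2] = 17 -> leaves = [1, 16, 17, 1, 33, 95]
  L0: [1, 16, 17, 1, 33, 95]
  L1: h(1,16)=(1*31+16)%997=47 h(17,1)=(17*31+1)%997=528 h(33,95)=(33*31+95)%997=121 -> [47, 528, 121]
  L2: h(47,528)=(47*31+528)%997=988 h(121,121)=(121*31+121)%997=881 -> [988, 881]
  L3: h(988,881)=(988*31+881)%997=602 -> [602]
  root = 602 == target 602  ** MATCH **
Candidate D produces the target root.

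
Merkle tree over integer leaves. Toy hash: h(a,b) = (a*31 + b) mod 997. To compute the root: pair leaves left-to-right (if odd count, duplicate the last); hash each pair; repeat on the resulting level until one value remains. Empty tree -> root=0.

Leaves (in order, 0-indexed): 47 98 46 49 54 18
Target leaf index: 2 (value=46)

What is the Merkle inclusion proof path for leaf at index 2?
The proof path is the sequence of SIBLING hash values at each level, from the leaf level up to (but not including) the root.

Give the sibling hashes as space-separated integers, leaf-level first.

Answer: 49 558 306

Derivation:
L0 (leaves): [47, 98, 46, 49, 54, 18], target index=2
L1: h(47,98)=(47*31+98)%997=558 [pair 0] h(46,49)=(46*31+49)%997=478 [pair 1] h(54,18)=(54*31+18)%997=695 [pair 2] -> [558, 478, 695]
  Sibling for proof at L0: 49
L2: h(558,478)=(558*31+478)%997=827 [pair 0] h(695,695)=(695*31+695)%997=306 [pair 1] -> [827, 306]
  Sibling for proof at L1: 558
L3: h(827,306)=(827*31+306)%997=21 [pair 0] -> [21]
  Sibling for proof at L2: 306
Root: 21
Proof path (sibling hashes from leaf to root): [49, 558, 306]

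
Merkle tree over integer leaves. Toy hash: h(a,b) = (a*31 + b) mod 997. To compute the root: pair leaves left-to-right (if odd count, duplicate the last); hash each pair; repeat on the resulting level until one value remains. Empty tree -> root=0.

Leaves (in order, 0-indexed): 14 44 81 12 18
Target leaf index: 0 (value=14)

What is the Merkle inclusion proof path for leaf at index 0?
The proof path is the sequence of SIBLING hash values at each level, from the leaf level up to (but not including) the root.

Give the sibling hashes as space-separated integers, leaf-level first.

L0 (leaves): [14, 44, 81, 12, 18], target index=0
L1: h(14,44)=(14*31+44)%997=478 [pair 0] h(81,12)=(81*31+12)%997=529 [pair 1] h(18,18)=(18*31+18)%997=576 [pair 2] -> [478, 529, 576]
  Sibling for proof at L0: 44
L2: h(478,529)=(478*31+529)%997=392 [pair 0] h(576,576)=(576*31+576)%997=486 [pair 1] -> [392, 486]
  Sibling for proof at L1: 529
L3: h(392,486)=(392*31+486)%997=674 [pair 0] -> [674]
  Sibling for proof at L2: 486
Root: 674
Proof path (sibling hashes from leaf to root): [44, 529, 486]

Answer: 44 529 486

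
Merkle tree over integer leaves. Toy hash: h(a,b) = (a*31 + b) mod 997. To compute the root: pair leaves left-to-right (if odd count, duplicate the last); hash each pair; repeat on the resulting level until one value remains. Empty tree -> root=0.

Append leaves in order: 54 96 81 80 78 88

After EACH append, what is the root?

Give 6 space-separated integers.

Answer: 54 773 633 632 761 84

Derivation:
After append 54 (leaves=[54]):
  L0: [54]
  root=54
After append 96 (leaves=[54, 96]):
  L0: [54, 96]
  L1: h(54,96)=(54*31+96)%997=773 -> [773]
  root=773
After append 81 (leaves=[54, 96, 81]):
  L0: [54, 96, 81]
  L1: h(54,96)=(54*31+96)%997=773 h(81,81)=(81*31+81)%997=598 -> [773, 598]
  L2: h(773,598)=(773*31+598)%997=633 -> [633]
  root=633
After append 80 (leaves=[54, 96, 81, 80]):
  L0: [54, 96, 81, 80]
  L1: h(54,96)=(54*31+96)%997=773 h(81,80)=(81*31+80)%997=597 -> [773, 597]
  L2: h(773,597)=(773*31+597)%997=632 -> [632]
  root=632
After append 78 (leaves=[54, 96, 81, 80, 78]):
  L0: [54, 96, 81, 80, 78]
  L1: h(54,96)=(54*31+96)%997=773 h(81,80)=(81*31+80)%997=597 h(78,78)=(78*31+78)%997=502 -> [773, 597, 502]
  L2: h(773,597)=(773*31+597)%997=632 h(502,502)=(502*31+502)%997=112 -> [632, 112]
  L3: h(632,112)=(632*31+112)%997=761 -> [761]
  root=761
After append 88 (leaves=[54, 96, 81, 80, 78, 88]):
  L0: [54, 96, 81, 80, 78, 88]
  L1: h(54,96)=(54*31+96)%997=773 h(81,80)=(81*31+80)%997=597 h(78,88)=(78*31+88)%997=512 -> [773, 597, 512]
  L2: h(773,597)=(773*31+597)%997=632 h(512,512)=(512*31+512)%997=432 -> [632, 432]
  L3: h(632,432)=(632*31+432)%997=84 -> [84]
  root=84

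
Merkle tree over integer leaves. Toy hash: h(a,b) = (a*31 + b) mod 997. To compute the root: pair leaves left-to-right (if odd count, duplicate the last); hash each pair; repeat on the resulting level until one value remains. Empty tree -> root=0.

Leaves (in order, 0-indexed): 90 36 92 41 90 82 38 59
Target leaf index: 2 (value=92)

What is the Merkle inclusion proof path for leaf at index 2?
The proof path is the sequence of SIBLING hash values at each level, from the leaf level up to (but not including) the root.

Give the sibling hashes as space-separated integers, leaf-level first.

Answer: 41 832 539

Derivation:
L0 (leaves): [90, 36, 92, 41, 90, 82, 38, 59], target index=2
L1: h(90,36)=(90*31+36)%997=832 [pair 0] h(92,41)=(92*31+41)%997=899 [pair 1] h(90,82)=(90*31+82)%997=878 [pair 2] h(38,59)=(38*31+59)%997=240 [pair 3] -> [832, 899, 878, 240]
  Sibling for proof at L0: 41
L2: h(832,899)=(832*31+899)%997=769 [pair 0] h(878,240)=(878*31+240)%997=539 [pair 1] -> [769, 539]
  Sibling for proof at L1: 832
L3: h(769,539)=(769*31+539)%997=450 [pair 0] -> [450]
  Sibling for proof at L2: 539
Root: 450
Proof path (sibling hashes from leaf to root): [41, 832, 539]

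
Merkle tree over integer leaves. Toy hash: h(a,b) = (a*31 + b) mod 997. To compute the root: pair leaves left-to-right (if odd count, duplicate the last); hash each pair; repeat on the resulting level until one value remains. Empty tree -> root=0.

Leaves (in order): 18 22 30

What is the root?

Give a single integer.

Answer: 994

Derivation:
L0: [18, 22, 30]
L1: h(18,22)=(18*31+22)%997=580 h(30,30)=(30*31+30)%997=960 -> [580, 960]
L2: h(580,960)=(580*31+960)%997=994 -> [994]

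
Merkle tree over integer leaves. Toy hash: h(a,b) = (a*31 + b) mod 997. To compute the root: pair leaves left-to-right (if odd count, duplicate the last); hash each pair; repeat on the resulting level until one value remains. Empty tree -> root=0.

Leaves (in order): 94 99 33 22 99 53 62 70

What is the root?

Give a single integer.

L0: [94, 99, 33, 22, 99, 53, 62, 70]
L1: h(94,99)=(94*31+99)%997=22 h(33,22)=(33*31+22)%997=48 h(99,53)=(99*31+53)%997=131 h(62,70)=(62*31+70)%997=995 -> [22, 48, 131, 995]
L2: h(22,48)=(22*31+48)%997=730 h(131,995)=(131*31+995)%997=71 -> [730, 71]
L3: h(730,71)=(730*31+71)%997=767 -> [767]

Answer: 767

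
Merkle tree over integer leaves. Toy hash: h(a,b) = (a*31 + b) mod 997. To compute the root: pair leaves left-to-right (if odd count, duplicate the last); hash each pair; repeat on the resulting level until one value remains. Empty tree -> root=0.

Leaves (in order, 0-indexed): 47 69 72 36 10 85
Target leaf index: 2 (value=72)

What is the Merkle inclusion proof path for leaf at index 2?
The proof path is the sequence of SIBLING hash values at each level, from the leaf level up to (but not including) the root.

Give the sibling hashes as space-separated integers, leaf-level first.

L0 (leaves): [47, 69, 72, 36, 10, 85], target index=2
L1: h(47,69)=(47*31+69)%997=529 [pair 0] h(72,36)=(72*31+36)%997=274 [pair 1] h(10,85)=(10*31+85)%997=395 [pair 2] -> [529, 274, 395]
  Sibling for proof at L0: 36
L2: h(529,274)=(529*31+274)%997=721 [pair 0] h(395,395)=(395*31+395)%997=676 [pair 1] -> [721, 676]
  Sibling for proof at L1: 529
L3: h(721,676)=(721*31+676)%997=96 [pair 0] -> [96]
  Sibling for proof at L2: 676
Root: 96
Proof path (sibling hashes from leaf to root): [36, 529, 676]

Answer: 36 529 676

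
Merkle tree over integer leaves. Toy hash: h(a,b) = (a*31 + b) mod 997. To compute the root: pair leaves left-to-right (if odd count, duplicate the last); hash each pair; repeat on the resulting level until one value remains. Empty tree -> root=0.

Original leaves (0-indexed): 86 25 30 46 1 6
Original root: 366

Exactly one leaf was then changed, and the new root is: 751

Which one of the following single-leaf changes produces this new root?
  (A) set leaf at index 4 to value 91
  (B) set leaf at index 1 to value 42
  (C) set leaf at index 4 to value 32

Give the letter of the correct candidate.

Original leaves: [86, 25, 30, 46, 1, 6]
Target new root: 751
Try each candidate change and compute the resulting root:
Candidate A: set leaf[4] = 91 -> leaves = [86, 25, 30, 46, 91, 6]
  L0: [86, 25, 30, 46, 91, 6]
  L1: h(86,25)=(86*31+25)%997=697 h(30,46)=(30*31+46)%997=976 h(91,6)=(91*31+6)%997=833 -> [697, 976, 833]
  L2: h(697,976)=(697*31+976)%997=649 h(833,833)=(833*31+833)%997=734 -> [649, 734]
  L3: h(649,734)=(649*31+734)%997=913 -> [913]
  root = 913 != target 751
Candidate B: set leaf[1] = 42 -> leaves = [86, 42, 30, 46, 1, 6]
  L0: [86, 42, 30, 46, 1, 6]
  L1: h(86,42)=(86*31+42)%997=714 h(30,46)=(30*31+46)%997=976 h(1,6)=(1*31+6)%997=37 -> [714, 976, 37]
  L2: h(714,976)=(714*31+976)%997=179 h(37,37)=(37*31+37)%997=187 -> [179, 187]
  L3: h(179,187)=(179*31+187)%997=751 -> [751]
  root = 751 == target 751  ** MATCH **
Candidate C: set leaf[4] = 32 -> leaves = [86, 25, 30, 46, 32, 6]
  L0: [86, 25, 30, 46, 32, 6]
  L1: h(86,25)=(86*31+25)%997=697 h(30,46)=(30*31+46)%997=976 h(32,6)=(32*31+6)%997=1 -> [697, 976, 1]
  L2: h(697,976)=(697*31+976)%997=649 h(1,1)=(1*31+1)%997=32 -> [649, 32]
  L3: h(649,32)=(649*31+32)%997=211 -> [211]
  root = 211 != target 751
Candidate B produces the target root.

Answer: B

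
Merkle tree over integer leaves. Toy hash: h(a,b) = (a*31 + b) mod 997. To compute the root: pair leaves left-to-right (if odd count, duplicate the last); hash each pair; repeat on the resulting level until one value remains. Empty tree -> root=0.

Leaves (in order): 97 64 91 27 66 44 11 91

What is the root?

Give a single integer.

Answer: 83

Derivation:
L0: [97, 64, 91, 27, 66, 44, 11, 91]
L1: h(97,64)=(97*31+64)%997=80 h(91,27)=(91*31+27)%997=854 h(66,44)=(66*31+44)%997=96 h(11,91)=(11*31+91)%997=432 -> [80, 854, 96, 432]
L2: h(80,854)=(80*31+854)%997=343 h(96,432)=(96*31+432)%997=417 -> [343, 417]
L3: h(343,417)=(343*31+417)%997=83 -> [83]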